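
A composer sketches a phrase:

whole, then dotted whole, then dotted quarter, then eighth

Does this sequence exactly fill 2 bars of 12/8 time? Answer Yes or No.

One bar of 12/8 = 12 eighth notes, so 2 bars = 24.
Express everything in eighth notes: whole = 8; dotted whole = 12; dotted quarter = 3; eighth = 1.
Total: 8 + 12 + 3 + 1 = 24.
24 equals 24, so the answer is Yes.

Yes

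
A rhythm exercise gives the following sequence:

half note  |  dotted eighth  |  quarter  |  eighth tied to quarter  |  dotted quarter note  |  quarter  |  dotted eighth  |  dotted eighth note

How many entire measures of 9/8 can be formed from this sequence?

2

One bar of 9/8 = 18 sixteenth notes.
Express everything in sixteenth notes: half note = 8; dotted eighth = 3; quarter = 4; eighth tied to quarter (eighth + quarter) = 6; dotted quarter note = 6; quarter = 4; dotted eighth = 3; dotted eighth note = 3.
Sum: 8 + 3 + 4 + 6 + 6 + 4 + 3 + 3 = 37.
37 ÷ 18 = 2 complete bars with 1 left over.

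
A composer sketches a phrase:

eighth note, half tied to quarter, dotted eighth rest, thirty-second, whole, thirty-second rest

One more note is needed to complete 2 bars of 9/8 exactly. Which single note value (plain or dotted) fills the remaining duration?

eighth note

2 bars of 9/8 = 72 thirty-second notes.
Each duration in thirty-second notes: eighth note = 4; half tied to quarter (half + quarter) = 24; dotted eighth rest = 6; thirty-second = 1; whole = 32; thirty-second rest = 1.
Sum: 4 + 24 + 6 + 1 + 32 + 1 = 68.
Remaining: 72 − 68 = 4 thirty-second notes, which is a eighth note.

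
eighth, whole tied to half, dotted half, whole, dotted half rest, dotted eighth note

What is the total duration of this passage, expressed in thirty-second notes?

Convert each value to thirty-second notes: eighth = 4; whole tied to half (whole + half) = 48; dotted half = 24; whole = 32; dotted half rest = 24; dotted eighth note = 6.
Altogether 4 + 48 + 24 + 32 + 24 + 6 = 138 thirty-second notes.

138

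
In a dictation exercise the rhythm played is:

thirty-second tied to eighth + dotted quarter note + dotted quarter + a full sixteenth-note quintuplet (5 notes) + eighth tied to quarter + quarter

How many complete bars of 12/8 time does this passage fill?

1

One bar of 12/8 = 48 thirty-second notes.
Express everything in thirty-second notes: thirty-second tied to eighth (thirty-second + eighth) = 5; dotted quarter note = 12; dotted quarter = 12; a full sixteenth-note quintuplet (5 notes) (five quintuplet sixteenths span one quarter) = 8; eighth tied to quarter (eighth + quarter) = 12; quarter = 8.
Sum: 5 + 12 + 12 + 8 + 12 + 8 = 57.
57 ÷ 48 = 1 complete bar with 9 left over.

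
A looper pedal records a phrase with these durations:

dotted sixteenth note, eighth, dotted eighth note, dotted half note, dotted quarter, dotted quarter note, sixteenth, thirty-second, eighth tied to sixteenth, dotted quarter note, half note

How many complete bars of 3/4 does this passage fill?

4

One bar of 3/4 = 24 thirty-second notes.
In thirty-second notes: dotted sixteenth note = 3; eighth = 4; dotted eighth note = 6; dotted half note = 24; dotted quarter = 12; dotted quarter note = 12; sixteenth = 2; thirty-second = 1; eighth tied to sixteenth (eighth + sixteenth) = 6; dotted quarter note = 12; half note = 16.
Altogether 3 + 4 + 6 + 24 + 12 + 12 + 2 + 1 + 6 + 12 + 16 = 98.
98 ÷ 24 = 4 complete bars with 2 left over.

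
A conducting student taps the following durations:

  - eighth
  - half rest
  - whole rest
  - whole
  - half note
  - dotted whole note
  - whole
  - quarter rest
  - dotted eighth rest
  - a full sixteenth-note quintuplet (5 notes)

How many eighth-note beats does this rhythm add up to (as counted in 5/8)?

50.5

One eighth-note beat = 2 sixteenth notes.
In sixteenth notes: eighth = 2; half rest = 8; whole rest = 16; whole = 16; half note = 8; dotted whole note = 24; whole = 16; quarter rest = 4; dotted eighth rest = 3; a full sixteenth-note quintuplet (5 notes) (five quintuplet sixteenths span one quarter) = 4.
Adding: 2 + 8 + 16 + 16 + 8 + 24 + 16 + 4 + 3 + 4 = 101.
101 ÷ 2 = 50.5 beats.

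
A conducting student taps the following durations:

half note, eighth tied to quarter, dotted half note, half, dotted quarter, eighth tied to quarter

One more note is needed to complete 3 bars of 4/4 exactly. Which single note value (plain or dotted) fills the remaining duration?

eighth note

3 bars of 4/4 = 24 eighth notes.
Working in eighth notes: half note = 4; eighth tied to quarter (eighth + quarter) = 3; dotted half note = 6; half = 4; dotted quarter = 3; eighth tied to quarter (eighth + quarter) = 3.
Altogether 4 + 3 + 6 + 4 + 3 + 3 = 23.
Remaining: 24 − 23 = 1 eighth note, which is a eighth note.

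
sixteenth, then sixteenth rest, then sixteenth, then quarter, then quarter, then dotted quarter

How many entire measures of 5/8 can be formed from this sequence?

One bar of 5/8 = 10 sixteenth notes.
Convert each value to sixteenth notes: sixteenth = 1; sixteenth rest = 1; sixteenth = 1; quarter = 4; quarter = 4; dotted quarter = 6.
Adding: 1 + 1 + 1 + 4 + 4 + 6 = 17.
17 ÷ 10 = 1 complete bar with 7 left over.

1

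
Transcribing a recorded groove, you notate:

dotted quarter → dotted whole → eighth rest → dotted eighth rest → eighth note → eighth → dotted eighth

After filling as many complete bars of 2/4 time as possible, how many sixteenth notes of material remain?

One bar of 2/4 = 8 sixteenth notes.
Convert each value to sixteenth notes: dotted quarter = 6; dotted whole = 24; eighth rest = 2; dotted eighth rest = 3; eighth note = 2; eighth = 2; dotted eighth = 3.
Altogether 6 + 24 + 2 + 3 + 2 + 2 + 3 = 42.
42 ÷ 8 = 5 complete bars with 2 sixteenth notes remaining.

2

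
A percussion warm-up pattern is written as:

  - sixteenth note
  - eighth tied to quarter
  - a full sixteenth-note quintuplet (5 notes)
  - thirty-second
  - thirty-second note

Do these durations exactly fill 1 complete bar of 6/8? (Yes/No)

Yes

One bar of 6/8 = 24 thirty-second notes.
Each duration in thirty-second notes: sixteenth note = 2; eighth tied to quarter (eighth + quarter) = 12; a full sixteenth-note quintuplet (5 notes) (five quintuplet sixteenths span one quarter) = 8; thirty-second = 1; thirty-second note = 1.
Altogether 2 + 12 + 8 + 1 + 1 = 24.
24 equals 24, so the answer is Yes.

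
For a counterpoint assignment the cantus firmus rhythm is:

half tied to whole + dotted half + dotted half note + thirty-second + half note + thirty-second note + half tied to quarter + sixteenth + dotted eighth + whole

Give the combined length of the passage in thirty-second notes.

178

Express everything in thirty-second notes: half tied to whole (half + whole) = 48; dotted half = 24; dotted half note = 24; thirty-second = 1; half note = 16; thirty-second note = 1; half tied to quarter (half + quarter) = 24; sixteenth = 2; dotted eighth = 6; whole = 32.
Altogether 48 + 24 + 24 + 1 + 16 + 1 + 24 + 2 + 6 + 32 = 178 thirty-second notes.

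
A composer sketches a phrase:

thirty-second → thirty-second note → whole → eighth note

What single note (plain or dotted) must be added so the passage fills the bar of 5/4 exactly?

The bar of 5/4 = 40 thirty-second notes.
Convert each value to thirty-second notes: thirty-second = 1; thirty-second note = 1; whole = 32; eighth note = 4.
Total: 1 + 1 + 32 + 4 = 38.
Remaining: 40 − 38 = 2 thirty-second notes, which is a sixteenth note.

sixteenth note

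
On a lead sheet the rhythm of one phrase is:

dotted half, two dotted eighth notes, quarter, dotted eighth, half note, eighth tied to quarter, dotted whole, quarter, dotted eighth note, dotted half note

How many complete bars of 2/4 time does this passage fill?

One bar of 2/4 = 8 sixteenth notes.
Working in sixteenth notes: dotted half = 12; dotted eighth note = 3; dotted eighth note = 3; quarter = 4; dotted eighth = 3; half note = 8; eighth tied to quarter (eighth + quarter) = 6; dotted whole = 24; quarter = 4; dotted eighth note = 3; dotted half note = 12.
Altogether 12 + 3 + 3 + 4 + 3 + 8 + 6 + 24 + 4 + 3 + 12 = 82.
82 ÷ 8 = 10 complete bars with 2 left over.

10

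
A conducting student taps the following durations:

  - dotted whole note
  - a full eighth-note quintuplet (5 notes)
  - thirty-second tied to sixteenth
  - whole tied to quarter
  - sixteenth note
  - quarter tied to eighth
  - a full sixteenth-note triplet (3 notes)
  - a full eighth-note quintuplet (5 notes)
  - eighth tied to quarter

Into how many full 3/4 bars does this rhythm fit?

One bar of 3/4 = 24 thirty-second notes.
In thirty-second notes: dotted whole note = 48; a full eighth-note quintuplet (5 notes) (five quintuplet eighths span one half) = 16; thirty-second tied to sixteenth (thirty-second + sixteenth) = 3; whole tied to quarter (whole + quarter) = 40; sixteenth note = 2; quarter tied to eighth (quarter + eighth) = 12; a full sixteenth-note triplet (3 notes) (three triplet sixteenths span one eighth) = 4; a full eighth-note quintuplet (5 notes) (five quintuplet eighths span one half) = 16; eighth tied to quarter (eighth + quarter) = 12.
Altogether 48 + 16 + 3 + 40 + 2 + 12 + 4 + 16 + 12 = 153.
153 ÷ 24 = 6 complete bars with 9 left over.

6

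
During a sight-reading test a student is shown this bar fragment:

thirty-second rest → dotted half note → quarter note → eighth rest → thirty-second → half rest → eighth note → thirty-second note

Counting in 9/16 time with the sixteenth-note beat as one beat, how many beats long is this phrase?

One sixteenth-note beat = 2 thirty-second notes.
Convert each value to thirty-second notes: thirty-second rest = 1; dotted half note = 24; quarter note = 8; eighth rest = 4; thirty-second = 1; half rest = 16; eighth note = 4; thirty-second note = 1.
Altogether 1 + 24 + 8 + 4 + 1 + 16 + 4 + 1 = 59.
59 ÷ 2 = 29.5 beats.

29.5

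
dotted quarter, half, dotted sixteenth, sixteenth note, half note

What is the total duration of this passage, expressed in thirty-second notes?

Each duration in thirty-second notes: dotted quarter = 12; half = 16; dotted sixteenth = 3; sixteenth note = 2; half note = 16.
Total: 12 + 16 + 3 + 2 + 16 = 49 thirty-second notes.

49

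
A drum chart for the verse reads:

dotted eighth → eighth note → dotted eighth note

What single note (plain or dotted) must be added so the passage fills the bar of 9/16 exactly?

sixteenth note

The bar of 9/16 = 9 sixteenth notes.
Convert each value to sixteenth notes: dotted eighth = 3; eighth note = 2; dotted eighth note = 3.
Total: 3 + 2 + 3 = 8.
Remaining: 9 − 8 = 1 sixteenth note, which is a sixteenth note.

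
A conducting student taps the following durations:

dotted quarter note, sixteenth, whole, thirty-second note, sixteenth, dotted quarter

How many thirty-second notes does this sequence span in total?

Working in thirty-second notes: dotted quarter note = 12; sixteenth = 2; whole = 32; thirty-second note = 1; sixteenth = 2; dotted quarter = 12.
Total: 12 + 2 + 32 + 1 + 2 + 12 = 61 thirty-second notes.

61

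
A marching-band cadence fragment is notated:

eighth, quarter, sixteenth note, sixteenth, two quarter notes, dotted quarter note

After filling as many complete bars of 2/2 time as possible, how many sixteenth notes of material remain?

One bar of 2/2 = 16 sixteenth notes.
Each duration in sixteenth notes: eighth = 2; quarter = 4; sixteenth note = 1; sixteenth = 1; quarter note = 4; quarter note = 4; dotted quarter note = 6.
Adding: 2 + 4 + 1 + 1 + 4 + 4 + 6 = 22.
22 ÷ 16 = 1 complete bar with 6 sixteenth notes remaining.

6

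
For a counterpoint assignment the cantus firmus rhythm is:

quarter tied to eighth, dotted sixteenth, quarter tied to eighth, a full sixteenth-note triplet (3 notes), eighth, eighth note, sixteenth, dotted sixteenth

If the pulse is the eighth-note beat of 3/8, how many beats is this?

11

One eighth-note beat = 4 thirty-second notes.
Each duration in thirty-second notes: quarter tied to eighth (quarter + eighth) = 12; dotted sixteenth = 3; quarter tied to eighth (quarter + eighth) = 12; a full sixteenth-note triplet (3 notes) (three triplet sixteenths span one eighth) = 4; eighth = 4; eighth note = 4; sixteenth = 2; dotted sixteenth = 3.
Altogether 12 + 3 + 12 + 4 + 4 + 4 + 2 + 3 = 44.
44 ÷ 4 = 11 beats.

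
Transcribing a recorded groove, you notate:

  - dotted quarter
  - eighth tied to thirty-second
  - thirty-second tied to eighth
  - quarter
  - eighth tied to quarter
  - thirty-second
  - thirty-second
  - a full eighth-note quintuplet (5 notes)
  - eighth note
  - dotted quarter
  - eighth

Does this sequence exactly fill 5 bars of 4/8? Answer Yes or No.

Yes

One bar of 4/8 = 16 thirty-second notes, so 5 bars = 80.
Each duration in thirty-second notes: dotted quarter = 12; eighth tied to thirty-second (eighth + thirty-second) = 5; thirty-second tied to eighth (thirty-second + eighth) = 5; quarter = 8; eighth tied to quarter (eighth + quarter) = 12; thirty-second = 1; thirty-second = 1; a full eighth-note quintuplet (5 notes) (five quintuplet eighths span one half) = 16; eighth note = 4; dotted quarter = 12; eighth = 4.
Altogether 12 + 5 + 5 + 8 + 12 + 1 + 1 + 16 + 4 + 12 + 4 = 80.
80 equals 80, so the answer is Yes.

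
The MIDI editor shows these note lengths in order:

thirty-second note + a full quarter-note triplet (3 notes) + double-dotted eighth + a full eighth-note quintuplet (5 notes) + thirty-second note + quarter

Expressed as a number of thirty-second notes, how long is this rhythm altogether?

49

Working in thirty-second notes: thirty-second note = 1; a full quarter-note triplet (3 notes) (three triplet quarters span one half) = 16; double-dotted eighth = 7; a full eighth-note quintuplet (5 notes) (five quintuplet eighths span one half) = 16; thirty-second note = 1; quarter = 8.
Total: 1 + 16 + 7 + 16 + 1 + 8 = 49 thirty-second notes.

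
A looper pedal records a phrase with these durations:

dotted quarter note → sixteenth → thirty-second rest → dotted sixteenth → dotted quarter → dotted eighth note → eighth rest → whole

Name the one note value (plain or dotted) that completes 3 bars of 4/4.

dotted half note

3 bars of 4/4 = 96 thirty-second notes.
In thirty-second notes: dotted quarter note = 12; sixteenth = 2; thirty-second rest = 1; dotted sixteenth = 3; dotted quarter = 12; dotted eighth note = 6; eighth rest = 4; whole = 32.
Sum: 12 + 2 + 1 + 3 + 12 + 6 + 4 + 32 = 72.
Remaining: 96 − 72 = 24 thirty-second notes, which is a dotted half note.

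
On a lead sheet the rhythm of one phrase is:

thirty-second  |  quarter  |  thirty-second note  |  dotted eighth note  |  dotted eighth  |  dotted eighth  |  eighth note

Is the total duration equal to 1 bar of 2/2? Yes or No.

One bar of 2/2 = 32 thirty-second notes.
Convert each value to thirty-second notes: thirty-second = 1; quarter = 8; thirty-second note = 1; dotted eighth note = 6; dotted eighth = 6; dotted eighth = 6; eighth note = 4.
Altogether 1 + 8 + 1 + 6 + 6 + 6 + 4 = 32.
32 equals 32, so the answer is Yes.

Yes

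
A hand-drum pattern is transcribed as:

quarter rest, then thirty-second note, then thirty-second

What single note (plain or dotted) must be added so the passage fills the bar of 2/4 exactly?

The bar of 2/4 = 16 thirty-second notes.
Working in thirty-second notes: quarter rest = 8; thirty-second note = 1; thirty-second = 1.
Sum: 8 + 1 + 1 = 10.
Remaining: 16 − 10 = 6 thirty-second notes, which is a dotted eighth note.

dotted eighth note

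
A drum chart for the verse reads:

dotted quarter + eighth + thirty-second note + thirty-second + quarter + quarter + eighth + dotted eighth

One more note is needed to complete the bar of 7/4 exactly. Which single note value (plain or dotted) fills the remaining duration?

dotted quarter note

The bar of 7/4 = 56 thirty-second notes.
Working in thirty-second notes: dotted quarter = 12; eighth = 4; thirty-second note = 1; thirty-second = 1; quarter = 8; quarter = 8; eighth = 4; dotted eighth = 6.
Total: 12 + 4 + 1 + 1 + 8 + 8 + 4 + 6 = 44.
Remaining: 56 − 44 = 12 thirty-second notes, which is a dotted quarter note.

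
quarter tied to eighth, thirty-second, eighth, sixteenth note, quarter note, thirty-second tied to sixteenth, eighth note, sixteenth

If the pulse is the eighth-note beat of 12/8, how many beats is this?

One eighth-note beat = 4 thirty-second notes.
Each duration in thirty-second notes: quarter tied to eighth (quarter + eighth) = 12; thirty-second = 1; eighth = 4; sixteenth note = 2; quarter note = 8; thirty-second tied to sixteenth (thirty-second + sixteenth) = 3; eighth note = 4; sixteenth = 2.
Adding: 12 + 1 + 4 + 2 + 8 + 3 + 4 + 2 = 36.
36 ÷ 4 = 9 beats.

9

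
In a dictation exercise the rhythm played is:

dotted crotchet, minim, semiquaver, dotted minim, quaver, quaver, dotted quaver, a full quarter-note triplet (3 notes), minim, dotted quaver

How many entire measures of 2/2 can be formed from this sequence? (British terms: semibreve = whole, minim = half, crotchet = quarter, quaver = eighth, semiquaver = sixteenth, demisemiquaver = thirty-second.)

3

One bar of 2/2 = 16 sixteenth notes.
Convert each value to sixteenth notes: dotted crotchet = 6; minim = 8; semiquaver = 1; dotted minim = 12; quaver = 2; quaver = 2; dotted quaver = 3; a full quarter-note triplet (3 notes) (three triplet quarters span one half) = 8; minim = 8; dotted quaver = 3.
Sum: 6 + 8 + 1 + 12 + 2 + 2 + 3 + 8 + 8 + 3 = 53.
53 ÷ 16 = 3 complete bars with 5 left over.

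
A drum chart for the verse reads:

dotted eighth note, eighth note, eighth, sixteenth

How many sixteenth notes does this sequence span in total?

Working in sixteenth notes: dotted eighth note = 3; eighth note = 2; eighth = 2; sixteenth = 1.
Total: 3 + 2 + 2 + 1 = 8 sixteenth notes.

8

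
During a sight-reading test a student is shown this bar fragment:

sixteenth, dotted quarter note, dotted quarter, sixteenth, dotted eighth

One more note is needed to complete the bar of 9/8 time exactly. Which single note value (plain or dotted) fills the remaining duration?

The bar of 9/8 = 18 sixteenth notes.
In sixteenth notes: sixteenth = 1; dotted quarter note = 6; dotted quarter = 6; sixteenth = 1; dotted eighth = 3.
Adding: 1 + 6 + 6 + 1 + 3 = 17.
Remaining: 18 − 17 = 1 sixteenth note, which is a sixteenth note.

sixteenth note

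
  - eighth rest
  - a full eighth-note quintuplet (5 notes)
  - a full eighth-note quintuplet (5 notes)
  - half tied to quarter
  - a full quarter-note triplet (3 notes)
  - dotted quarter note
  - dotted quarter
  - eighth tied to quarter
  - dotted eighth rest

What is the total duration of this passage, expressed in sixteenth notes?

59

Each duration in sixteenth notes: eighth rest = 2; a full eighth-note quintuplet (5 notes) (five quintuplet eighths span one half) = 8; a full eighth-note quintuplet (5 notes) (five quintuplet eighths span one half) = 8; half tied to quarter (half + quarter) = 12; a full quarter-note triplet (3 notes) (three triplet quarters span one half) = 8; dotted quarter note = 6; dotted quarter = 6; eighth tied to quarter (eighth + quarter) = 6; dotted eighth rest = 3.
Total: 2 + 8 + 8 + 12 + 8 + 6 + 6 + 6 + 3 = 59 sixteenth notes.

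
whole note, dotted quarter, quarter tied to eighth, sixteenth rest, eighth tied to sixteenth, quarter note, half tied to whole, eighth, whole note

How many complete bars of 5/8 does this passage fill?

One bar of 5/8 = 10 sixteenth notes.
Working in sixteenth notes: whole note = 16; dotted quarter = 6; quarter tied to eighth (quarter + eighth) = 6; sixteenth rest = 1; eighth tied to sixteenth (eighth + sixteenth) = 3; quarter note = 4; half tied to whole (half + whole) = 24; eighth = 2; whole note = 16.
Sum: 16 + 6 + 6 + 1 + 3 + 4 + 24 + 2 + 16 = 78.
78 ÷ 10 = 7 complete bars with 8 left over.

7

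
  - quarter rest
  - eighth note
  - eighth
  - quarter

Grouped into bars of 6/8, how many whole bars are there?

1

One bar of 6/8 = 6 eighth notes.
Working in eighth notes: quarter rest = 2; eighth note = 1; eighth = 1; quarter = 2.
Altogether 2 + 1 + 1 + 2 = 6.
6 ÷ 6 = 1 complete bar with 0 left over.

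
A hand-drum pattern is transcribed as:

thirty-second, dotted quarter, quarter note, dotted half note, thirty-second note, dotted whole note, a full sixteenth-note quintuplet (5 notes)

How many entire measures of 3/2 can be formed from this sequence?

2

One bar of 3/2 = 48 thirty-second notes.
Express everything in thirty-second notes: thirty-second = 1; dotted quarter = 12; quarter note = 8; dotted half note = 24; thirty-second note = 1; dotted whole note = 48; a full sixteenth-note quintuplet (5 notes) (five quintuplet sixteenths span one quarter) = 8.
Adding: 1 + 12 + 8 + 24 + 1 + 48 + 8 = 102.
102 ÷ 48 = 2 complete bars with 6 left over.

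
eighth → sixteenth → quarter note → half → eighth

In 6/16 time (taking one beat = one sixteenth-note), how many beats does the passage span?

17

One sixteenth-note beat = 2 thirty-second notes.
Convert each value to thirty-second notes: eighth = 4; sixteenth = 2; quarter note = 8; half = 16; eighth = 4.
Sum: 4 + 2 + 8 + 16 + 4 = 34.
34 ÷ 2 = 17 beats.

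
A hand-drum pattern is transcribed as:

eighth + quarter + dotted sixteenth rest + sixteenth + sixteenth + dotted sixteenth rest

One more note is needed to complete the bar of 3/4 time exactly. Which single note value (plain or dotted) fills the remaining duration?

The bar of 3/4 = 24 thirty-second notes.
In thirty-second notes: eighth = 4; quarter = 8; dotted sixteenth rest = 3; sixteenth = 2; sixteenth = 2; dotted sixteenth rest = 3.
Sum: 4 + 8 + 3 + 2 + 2 + 3 = 22.
Remaining: 24 − 22 = 2 thirty-second notes, which is a sixteenth note.

sixteenth note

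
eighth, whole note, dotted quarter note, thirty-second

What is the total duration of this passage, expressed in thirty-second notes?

Express everything in thirty-second notes: eighth = 4; whole note = 32; dotted quarter note = 12; thirty-second = 1.
Altogether 4 + 32 + 12 + 1 = 49 thirty-second notes.

49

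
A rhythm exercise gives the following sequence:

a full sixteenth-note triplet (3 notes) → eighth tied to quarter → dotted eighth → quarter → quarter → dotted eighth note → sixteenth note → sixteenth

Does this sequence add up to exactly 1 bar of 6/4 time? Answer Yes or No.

One bar of 6/4 = 24 sixteenth notes.
Each duration in sixteenth notes: a full sixteenth-note triplet (3 notes) (three triplet sixteenths span one eighth) = 2; eighth tied to quarter (eighth + quarter) = 6; dotted eighth = 3; quarter = 4; quarter = 4; dotted eighth note = 3; sixteenth note = 1; sixteenth = 1.
Sum: 2 + 6 + 3 + 4 + 4 + 3 + 1 + 1 = 24.
24 equals 24, so the answer is Yes.

Yes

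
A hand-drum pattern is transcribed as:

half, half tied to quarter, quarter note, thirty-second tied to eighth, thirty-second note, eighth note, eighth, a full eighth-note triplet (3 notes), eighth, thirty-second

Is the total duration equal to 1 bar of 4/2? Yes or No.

One bar of 4/2 = 64 thirty-second notes.
Working in thirty-second notes: half = 16; half tied to quarter (half + quarter) = 24; quarter note = 8; thirty-second tied to eighth (thirty-second + eighth) = 5; thirty-second note = 1; eighth note = 4; eighth = 4; a full eighth-note triplet (3 notes) (three triplet eighths span one quarter) = 8; eighth = 4; thirty-second = 1.
Sum: 16 + 24 + 8 + 5 + 1 + 4 + 4 + 8 + 4 + 1 = 75.
75 exceeds 64, so the answer is No.

No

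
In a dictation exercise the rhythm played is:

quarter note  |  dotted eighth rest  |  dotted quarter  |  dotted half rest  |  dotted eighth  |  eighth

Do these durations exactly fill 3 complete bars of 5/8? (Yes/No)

One bar of 5/8 = 10 sixteenth notes, so 3 bars = 30.
Express everything in sixteenth notes: quarter note = 4; dotted eighth rest = 3; dotted quarter = 6; dotted half rest = 12; dotted eighth = 3; eighth = 2.
Adding: 4 + 3 + 6 + 12 + 3 + 2 = 30.
30 equals 30, so the answer is Yes.

Yes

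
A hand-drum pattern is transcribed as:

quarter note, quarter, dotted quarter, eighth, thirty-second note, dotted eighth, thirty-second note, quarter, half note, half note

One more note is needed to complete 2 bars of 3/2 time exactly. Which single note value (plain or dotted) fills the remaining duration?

half note

2 bars of 3/2 = 96 thirty-second notes.
Convert each value to thirty-second notes: quarter note = 8; quarter = 8; dotted quarter = 12; eighth = 4; thirty-second note = 1; dotted eighth = 6; thirty-second note = 1; quarter = 8; half note = 16; half note = 16.
Sum: 8 + 8 + 12 + 4 + 1 + 6 + 1 + 8 + 16 + 16 = 80.
Remaining: 96 − 80 = 16 thirty-second notes, which is a half note.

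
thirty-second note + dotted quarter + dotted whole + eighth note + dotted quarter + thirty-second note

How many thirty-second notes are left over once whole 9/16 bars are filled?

6

One bar of 9/16 = 18 thirty-second notes.
Convert each value to thirty-second notes: thirty-second note = 1; dotted quarter = 12; dotted whole = 48; eighth note = 4; dotted quarter = 12; thirty-second note = 1.
Sum: 1 + 12 + 48 + 4 + 12 + 1 = 78.
78 ÷ 18 = 4 complete bars with 6 thirty-second notes remaining.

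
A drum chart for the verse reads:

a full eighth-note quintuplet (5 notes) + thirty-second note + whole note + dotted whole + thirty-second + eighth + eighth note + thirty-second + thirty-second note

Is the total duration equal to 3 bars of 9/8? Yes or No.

Yes

One bar of 9/8 = 36 thirty-second notes, so 3 bars = 108.
Convert each value to thirty-second notes: a full eighth-note quintuplet (5 notes) (five quintuplet eighths span one half) = 16; thirty-second note = 1; whole note = 32; dotted whole = 48; thirty-second = 1; eighth = 4; eighth note = 4; thirty-second = 1; thirty-second note = 1.
Adding: 16 + 1 + 32 + 48 + 1 + 4 + 4 + 1 + 1 = 108.
108 equals 108, so the answer is Yes.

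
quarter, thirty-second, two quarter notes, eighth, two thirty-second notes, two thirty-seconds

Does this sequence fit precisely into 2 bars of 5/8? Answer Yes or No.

No

One bar of 5/8 = 20 thirty-second notes, so 2 bars = 40.
Express everything in thirty-second notes: quarter = 8; thirty-second = 1; quarter note = 8; quarter note = 8; eighth = 4; thirty-second note = 1; thirty-second note = 1; thirty-second = 1; thirty-second = 1.
Sum: 8 + 1 + 8 + 8 + 4 + 1 + 1 + 1 + 1 = 33.
33 falls short of 40, so the answer is No.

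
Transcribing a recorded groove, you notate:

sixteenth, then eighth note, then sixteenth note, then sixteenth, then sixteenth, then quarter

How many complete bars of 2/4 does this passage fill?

1

One bar of 2/4 = 8 sixteenth notes.
Each duration in sixteenth notes: sixteenth = 1; eighth note = 2; sixteenth note = 1; sixteenth = 1; sixteenth = 1; quarter = 4.
Total: 1 + 2 + 1 + 1 + 1 + 4 = 10.
10 ÷ 8 = 1 complete bar with 2 left over.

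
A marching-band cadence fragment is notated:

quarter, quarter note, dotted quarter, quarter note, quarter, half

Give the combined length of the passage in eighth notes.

15

Working in eighth notes: quarter = 2; quarter note = 2; dotted quarter = 3; quarter note = 2; quarter = 2; half = 4.
Adding: 2 + 2 + 3 + 2 + 2 + 4 = 15 eighth notes.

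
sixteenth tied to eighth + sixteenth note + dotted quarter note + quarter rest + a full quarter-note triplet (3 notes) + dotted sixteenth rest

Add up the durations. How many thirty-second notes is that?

47

Express everything in thirty-second notes: sixteenth tied to eighth (sixteenth + eighth) = 6; sixteenth note = 2; dotted quarter note = 12; quarter rest = 8; a full quarter-note triplet (3 notes) (three triplet quarters span one half) = 16; dotted sixteenth rest = 3.
Adding: 6 + 2 + 12 + 8 + 16 + 3 = 47 thirty-second notes.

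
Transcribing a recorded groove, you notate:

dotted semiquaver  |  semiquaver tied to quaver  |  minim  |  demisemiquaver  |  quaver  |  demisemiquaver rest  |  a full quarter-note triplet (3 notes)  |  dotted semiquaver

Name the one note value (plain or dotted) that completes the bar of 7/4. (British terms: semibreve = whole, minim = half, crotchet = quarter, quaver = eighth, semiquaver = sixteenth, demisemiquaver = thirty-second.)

The bar of 7/4 = 56 thirty-second notes.
Express everything in thirty-second notes: dotted semiquaver = 3; semiquaver tied to quaver (semiquaver + quaver) = 6; minim = 16; demisemiquaver = 1; quaver = 4; demisemiquaver rest = 1; a full quarter-note triplet (3 notes) (three triplet quarters span one half) = 16; dotted semiquaver = 3.
Sum: 3 + 6 + 16 + 1 + 4 + 1 + 16 + 3 = 50.
Remaining: 56 − 50 = 6 thirty-second notes, which is a dotted eighth note.

dotted eighth note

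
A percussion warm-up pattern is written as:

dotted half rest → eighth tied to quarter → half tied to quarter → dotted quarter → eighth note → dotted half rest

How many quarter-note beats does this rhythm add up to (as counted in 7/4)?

12.5

One quarter-note beat = 2 eighth notes.
Each duration in eighth notes: dotted half rest = 6; eighth tied to quarter (eighth + quarter) = 3; half tied to quarter (half + quarter) = 6; dotted quarter = 3; eighth note = 1; dotted half rest = 6.
Adding: 6 + 3 + 6 + 3 + 1 + 6 = 25.
25 ÷ 2 = 12.5 beats.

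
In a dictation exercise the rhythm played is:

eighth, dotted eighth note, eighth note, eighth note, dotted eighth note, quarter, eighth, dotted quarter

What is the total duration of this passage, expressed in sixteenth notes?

24

Working in sixteenth notes: eighth = 2; dotted eighth note = 3; eighth note = 2; eighth note = 2; dotted eighth note = 3; quarter = 4; eighth = 2; dotted quarter = 6.
Adding: 2 + 3 + 2 + 2 + 3 + 4 + 2 + 6 = 24 sixteenth notes.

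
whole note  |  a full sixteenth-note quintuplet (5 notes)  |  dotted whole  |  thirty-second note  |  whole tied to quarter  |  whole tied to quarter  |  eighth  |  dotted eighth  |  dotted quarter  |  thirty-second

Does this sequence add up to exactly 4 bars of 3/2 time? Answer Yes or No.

Yes

One bar of 3/2 = 48 thirty-second notes, so 4 bars = 192.
Each duration in thirty-second notes: whole note = 32; a full sixteenth-note quintuplet (5 notes) (five quintuplet sixteenths span one quarter) = 8; dotted whole = 48; thirty-second note = 1; whole tied to quarter (whole + quarter) = 40; whole tied to quarter (whole + quarter) = 40; eighth = 4; dotted eighth = 6; dotted quarter = 12; thirty-second = 1.
Sum: 32 + 8 + 48 + 1 + 40 + 40 + 4 + 6 + 12 + 1 = 192.
192 equals 192, so the answer is Yes.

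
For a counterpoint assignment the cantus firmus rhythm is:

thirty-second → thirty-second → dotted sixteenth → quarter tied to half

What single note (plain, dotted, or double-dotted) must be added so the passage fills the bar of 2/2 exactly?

The bar of 2/2 = 32 thirty-second notes.
Working in thirty-second notes: thirty-second = 1; thirty-second = 1; dotted sixteenth = 3; quarter tied to half (quarter + half) = 24.
Adding: 1 + 1 + 3 + 24 = 29.
Remaining: 32 − 29 = 3 thirty-second notes, which is a dotted sixteenth note.

dotted sixteenth note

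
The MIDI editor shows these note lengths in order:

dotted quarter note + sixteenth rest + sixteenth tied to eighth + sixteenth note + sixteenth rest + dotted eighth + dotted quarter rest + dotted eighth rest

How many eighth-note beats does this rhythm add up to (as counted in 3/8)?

12

One eighth-note beat = 2 sixteenth notes.
Working in sixteenth notes: dotted quarter note = 6; sixteenth rest = 1; sixteenth tied to eighth (sixteenth + eighth) = 3; sixteenth note = 1; sixteenth rest = 1; dotted eighth = 3; dotted quarter rest = 6; dotted eighth rest = 3.
Total: 6 + 1 + 3 + 1 + 1 + 3 + 6 + 3 = 24.
24 ÷ 2 = 12 beats.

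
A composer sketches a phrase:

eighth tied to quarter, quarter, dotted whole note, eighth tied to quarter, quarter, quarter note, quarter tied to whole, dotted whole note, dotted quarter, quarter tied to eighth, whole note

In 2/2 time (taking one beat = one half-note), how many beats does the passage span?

One half-note beat = 4 eighth notes.
Express everything in eighth notes: eighth tied to quarter (eighth + quarter) = 3; quarter = 2; dotted whole note = 12; eighth tied to quarter (eighth + quarter) = 3; quarter = 2; quarter note = 2; quarter tied to whole (quarter + whole) = 10; dotted whole note = 12; dotted quarter = 3; quarter tied to eighth (quarter + eighth) = 3; whole note = 8.
Total: 3 + 2 + 12 + 3 + 2 + 2 + 10 + 12 + 3 + 3 + 8 = 60.
60 ÷ 4 = 15 beats.

15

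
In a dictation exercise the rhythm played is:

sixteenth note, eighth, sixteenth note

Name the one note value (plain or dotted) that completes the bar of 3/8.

eighth note

The bar of 3/8 = 6 sixteenth notes.
Working in sixteenth notes: sixteenth note = 1; eighth = 2; sixteenth note = 1.
Total: 1 + 2 + 1 = 4.
Remaining: 6 − 4 = 2 sixteenth notes, which is a eighth note.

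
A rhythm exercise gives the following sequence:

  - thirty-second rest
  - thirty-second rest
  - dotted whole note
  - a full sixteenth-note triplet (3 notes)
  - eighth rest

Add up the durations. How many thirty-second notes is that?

In thirty-second notes: thirty-second rest = 1; thirty-second rest = 1; dotted whole note = 48; a full sixteenth-note triplet (3 notes) (three triplet sixteenths span one eighth) = 4; eighth rest = 4.
Sum: 1 + 1 + 48 + 4 + 4 = 58 thirty-second notes.

58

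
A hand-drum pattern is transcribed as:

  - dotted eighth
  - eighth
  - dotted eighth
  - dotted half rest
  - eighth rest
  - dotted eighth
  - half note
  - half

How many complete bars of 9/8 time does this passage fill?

One bar of 9/8 = 18 sixteenth notes.
In sixteenth notes: dotted eighth = 3; eighth = 2; dotted eighth = 3; dotted half rest = 12; eighth rest = 2; dotted eighth = 3; half note = 8; half = 8.
Adding: 3 + 2 + 3 + 12 + 2 + 3 + 8 + 8 = 41.
41 ÷ 18 = 2 complete bars with 5 left over.

2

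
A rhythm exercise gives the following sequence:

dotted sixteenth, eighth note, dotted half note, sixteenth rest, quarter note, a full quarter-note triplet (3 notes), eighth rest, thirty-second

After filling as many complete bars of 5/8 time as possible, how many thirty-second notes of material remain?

2

One bar of 5/8 = 20 thirty-second notes.
Each duration in thirty-second notes: dotted sixteenth = 3; eighth note = 4; dotted half note = 24; sixteenth rest = 2; quarter note = 8; a full quarter-note triplet (3 notes) (three triplet quarters span one half) = 16; eighth rest = 4; thirty-second = 1.
Altogether 3 + 4 + 24 + 2 + 8 + 16 + 4 + 1 = 62.
62 ÷ 20 = 3 complete bars with 2 thirty-second notes remaining.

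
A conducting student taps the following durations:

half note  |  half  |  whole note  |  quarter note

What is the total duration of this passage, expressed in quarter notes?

Express everything in quarter notes: half note = 2; half = 2; whole note = 4; quarter note = 1.
Adding: 2 + 2 + 4 + 1 = 9 quarter notes.

9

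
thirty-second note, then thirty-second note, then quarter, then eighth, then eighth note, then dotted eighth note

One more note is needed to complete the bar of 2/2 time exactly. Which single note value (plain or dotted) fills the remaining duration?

The bar of 2/2 = 32 thirty-second notes.
In thirty-second notes: thirty-second note = 1; thirty-second note = 1; quarter = 8; eighth = 4; eighth note = 4; dotted eighth note = 6.
Sum: 1 + 1 + 8 + 4 + 4 + 6 = 24.
Remaining: 32 − 24 = 8 thirty-second notes, which is a quarter note.

quarter note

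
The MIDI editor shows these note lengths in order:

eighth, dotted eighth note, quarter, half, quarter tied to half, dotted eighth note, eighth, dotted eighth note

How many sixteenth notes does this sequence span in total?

Express everything in sixteenth notes: eighth = 2; dotted eighth note = 3; quarter = 4; half = 8; quarter tied to half (quarter + half) = 12; dotted eighth note = 3; eighth = 2; dotted eighth note = 3.
Total: 2 + 3 + 4 + 8 + 12 + 3 + 2 + 3 = 37 sixteenth notes.

37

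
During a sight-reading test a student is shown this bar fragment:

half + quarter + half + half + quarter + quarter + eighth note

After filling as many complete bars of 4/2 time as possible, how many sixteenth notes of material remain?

One bar of 4/2 = 16 eighth notes.
Each duration in eighth notes: half = 4; quarter = 2; half = 4; half = 4; quarter = 2; quarter = 2; eighth note = 1.
Total: 4 + 2 + 4 + 4 + 2 + 2 + 1 = 19.
19 ÷ 16 = 1 complete bar with 3 eighth notes remaining = 6 sixteenth notes.

6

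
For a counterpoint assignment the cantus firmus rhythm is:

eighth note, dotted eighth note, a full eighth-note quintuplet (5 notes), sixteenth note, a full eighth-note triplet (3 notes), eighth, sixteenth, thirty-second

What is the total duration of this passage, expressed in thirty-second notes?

43

Convert each value to thirty-second notes: eighth note = 4; dotted eighth note = 6; a full eighth-note quintuplet (5 notes) (five quintuplet eighths span one half) = 16; sixteenth note = 2; a full eighth-note triplet (3 notes) (three triplet eighths span one quarter) = 8; eighth = 4; sixteenth = 2; thirty-second = 1.
Altogether 4 + 6 + 16 + 2 + 8 + 4 + 2 + 1 = 43 thirty-second notes.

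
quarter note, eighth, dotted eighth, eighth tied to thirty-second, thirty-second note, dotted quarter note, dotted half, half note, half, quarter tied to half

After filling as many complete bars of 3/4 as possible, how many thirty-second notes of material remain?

One bar of 3/4 = 24 thirty-second notes.
Convert each value to thirty-second notes: quarter note = 8; eighth = 4; dotted eighth = 6; eighth tied to thirty-second (eighth + thirty-second) = 5; thirty-second note = 1; dotted quarter note = 12; dotted half = 24; half note = 16; half = 16; quarter tied to half (quarter + half) = 24.
Total: 8 + 4 + 6 + 5 + 1 + 12 + 24 + 16 + 16 + 24 = 116.
116 ÷ 24 = 4 complete bars with 20 thirty-second notes remaining.

20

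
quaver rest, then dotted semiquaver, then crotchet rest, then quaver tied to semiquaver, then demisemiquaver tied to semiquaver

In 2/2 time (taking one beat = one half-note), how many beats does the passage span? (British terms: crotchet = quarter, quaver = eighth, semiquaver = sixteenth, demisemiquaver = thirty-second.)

One half-note beat = 16 thirty-second notes.
Convert each value to thirty-second notes: quaver rest = 4; dotted semiquaver = 3; crotchet rest = 8; quaver tied to semiquaver (quaver + semiquaver) = 6; demisemiquaver tied to semiquaver (demisemiquaver + semiquaver) = 3.
Altogether 4 + 3 + 8 + 6 + 3 = 24.
24 ÷ 16 = 1.5 beats.

1.5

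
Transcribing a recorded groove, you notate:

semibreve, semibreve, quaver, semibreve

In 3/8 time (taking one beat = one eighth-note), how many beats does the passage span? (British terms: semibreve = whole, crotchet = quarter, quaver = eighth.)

25

One eighth-note beat = 2 sixteenth notes.
In sixteenth notes: semibreve = 16; semibreve = 16; quaver = 2; semibreve = 16.
Altogether 16 + 16 + 2 + 16 = 50.
50 ÷ 2 = 25 beats.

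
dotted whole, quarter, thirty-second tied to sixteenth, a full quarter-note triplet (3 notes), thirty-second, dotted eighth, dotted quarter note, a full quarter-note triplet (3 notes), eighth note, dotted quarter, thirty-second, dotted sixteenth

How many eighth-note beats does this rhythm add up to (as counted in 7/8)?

32.5

One eighth-note beat = 4 thirty-second notes.
Working in thirty-second notes: dotted whole = 48; quarter = 8; thirty-second tied to sixteenth (thirty-second + sixteenth) = 3; a full quarter-note triplet (3 notes) (three triplet quarters span one half) = 16; thirty-second = 1; dotted eighth = 6; dotted quarter note = 12; a full quarter-note triplet (3 notes) (three triplet quarters span one half) = 16; eighth note = 4; dotted quarter = 12; thirty-second = 1; dotted sixteenth = 3.
Altogether 48 + 8 + 3 + 16 + 1 + 6 + 12 + 16 + 4 + 12 + 1 + 3 = 130.
130 ÷ 4 = 32.5 beats.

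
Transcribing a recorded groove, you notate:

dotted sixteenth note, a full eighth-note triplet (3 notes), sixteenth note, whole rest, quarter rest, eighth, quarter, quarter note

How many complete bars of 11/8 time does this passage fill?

One bar of 11/8 = 44 thirty-second notes.
Working in thirty-second notes: dotted sixteenth note = 3; a full eighth-note triplet (3 notes) (three triplet eighths span one quarter) = 8; sixteenth note = 2; whole rest = 32; quarter rest = 8; eighth = 4; quarter = 8; quarter note = 8.
Altogether 3 + 8 + 2 + 32 + 8 + 4 + 8 + 8 = 73.
73 ÷ 44 = 1 complete bar with 29 left over.

1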